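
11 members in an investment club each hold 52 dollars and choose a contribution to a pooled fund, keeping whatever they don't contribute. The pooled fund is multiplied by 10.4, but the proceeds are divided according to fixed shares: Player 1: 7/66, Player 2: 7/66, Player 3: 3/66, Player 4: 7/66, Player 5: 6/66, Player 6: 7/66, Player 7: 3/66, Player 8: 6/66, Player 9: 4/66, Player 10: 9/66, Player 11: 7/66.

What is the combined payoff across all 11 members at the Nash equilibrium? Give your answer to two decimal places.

3504.80 dollars

Each unit j contributes comes back to j as 10.4 × (j's share), so j prefers to contribute only if that share exceeds 1/10.4 = 0.0962; otherwise keeping the unit dominates.
Player 1, Player 2, Player 4, Player 6, Player 10 and Player 11 clear that bar, contributing 52 each; the remaining 5 contribute 0. Total contributed: 312.
The pooled fund pays out 10.4 × 312 = 3244.80 in total (split across the unequal shares, but the aggregate is all that matters for the group sum).
The 5 free-riders keep 52 each, adding 260. Group total = 260 + 3244.80 = 3504.80.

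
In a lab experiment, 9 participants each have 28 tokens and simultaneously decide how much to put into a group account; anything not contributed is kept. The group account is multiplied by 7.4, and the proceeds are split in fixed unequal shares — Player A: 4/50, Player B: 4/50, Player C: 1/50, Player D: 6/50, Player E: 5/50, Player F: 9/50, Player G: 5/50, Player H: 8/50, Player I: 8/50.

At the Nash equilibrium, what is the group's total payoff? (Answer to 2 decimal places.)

789.60 tokens

Player j's private return per contributed unit is 7.4 × (j's share). Contributing is weakly dominant for j when that share is at least 1/7.4 = 0.1351, and contributing 0 is dominant otherwise.
The shares above 0.1351 belong to Player F, Player H and Player I, contributing 28 each; the remaining 6 contribute 0. Total contributed: 84.
The group account pays out 7.4 × 84 = 621.60 in total (split across the unequal shares, but the aggregate is all that matters for the group sum).
The 6 free-riders keep 28 each, adding 168. Group total = 168 + 621.60 = 789.60.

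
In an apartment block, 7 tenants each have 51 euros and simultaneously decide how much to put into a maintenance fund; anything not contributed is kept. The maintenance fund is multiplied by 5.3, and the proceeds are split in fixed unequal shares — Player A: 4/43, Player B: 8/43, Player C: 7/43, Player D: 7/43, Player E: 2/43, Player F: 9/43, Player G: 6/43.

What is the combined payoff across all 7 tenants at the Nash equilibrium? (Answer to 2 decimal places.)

576.30 euros

For player j, contributing a unit is worthwhile iff 5.3 × (j's share) ≥ 1, i.e. iff j's share is at least 0.1887.
The only share above 0.1887 is Player F's 9/43, contributing 51; the remaining 6 contribute 0. Total contributed: 51.
The maintenance fund pays out 5.3 × 51 = 270.30 in total (split across the unequal shares, but the aggregate is all that matters for the group sum).
The 6 free-riders keep 51 each, adding 306. Group total = 306 + 270.30 = 576.30.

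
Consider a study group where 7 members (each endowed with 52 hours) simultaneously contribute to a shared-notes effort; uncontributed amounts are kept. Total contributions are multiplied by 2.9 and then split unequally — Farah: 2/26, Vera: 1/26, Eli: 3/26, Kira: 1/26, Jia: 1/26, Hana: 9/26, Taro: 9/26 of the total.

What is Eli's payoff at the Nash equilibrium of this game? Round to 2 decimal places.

Player j's private return per contributed unit is 2.9 × (j's share). Contributing is weakly dominant for j when that share is at least 1/2.9 = 0.3448, and contributing 0 is dominant otherwise.
The shares above 0.3448 belong to Hana and Taro, contributing 52 each; the remaining 5 contribute 0. Total contributed: 104.
Eli keeps 52 and receives 2.9 × 104 × 3/26 = 34.80 from the shared-notes effort, for a payoff of 86.80.

86.80 hours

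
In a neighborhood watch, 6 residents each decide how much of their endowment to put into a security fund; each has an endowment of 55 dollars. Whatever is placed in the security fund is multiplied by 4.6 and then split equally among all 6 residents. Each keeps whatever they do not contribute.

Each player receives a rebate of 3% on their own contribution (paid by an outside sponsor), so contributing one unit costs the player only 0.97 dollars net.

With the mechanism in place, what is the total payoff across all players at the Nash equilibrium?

The effective private return is (4.6/6) / 0.97 = 0.7904, which is still under 1, so the mechanism doesn't change anyone's dominant strategy: zero contribution.
At the Nash equilibrium no one contributes; group total payoff = 6 × 55 = 330.

330.00 dollars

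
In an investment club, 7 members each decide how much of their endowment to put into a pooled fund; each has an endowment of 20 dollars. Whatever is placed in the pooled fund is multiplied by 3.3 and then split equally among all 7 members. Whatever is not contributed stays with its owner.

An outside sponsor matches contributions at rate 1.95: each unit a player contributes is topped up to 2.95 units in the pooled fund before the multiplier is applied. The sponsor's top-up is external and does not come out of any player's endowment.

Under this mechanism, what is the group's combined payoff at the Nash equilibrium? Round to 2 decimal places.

Under the mechanism each unit contributed yields 3.3 × 2.95 / 7 = 1.3907 back to its contributor per unit of net cost, which exceeds 1, making full contribution the dominant choice for everyone.
At the Nash equilibrium everyone contributes 20. Group total payoff = 3.3 × 2.95 × 140 = 1362.90.

1362.90 dollars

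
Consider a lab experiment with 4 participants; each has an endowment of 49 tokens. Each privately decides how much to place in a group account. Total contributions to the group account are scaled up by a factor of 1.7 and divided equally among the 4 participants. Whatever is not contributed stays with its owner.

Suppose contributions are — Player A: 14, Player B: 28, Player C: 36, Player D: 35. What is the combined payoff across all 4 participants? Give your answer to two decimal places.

275.10 tokens

Total contributed: 14 + 28 + 36 + 35 = 113; total kept: 4 × 49 − 113 = 83.
The group account pays out 1.7 × 113 = 192.10 in aggregate.
Group total = 83 + 192.10 = 275.10.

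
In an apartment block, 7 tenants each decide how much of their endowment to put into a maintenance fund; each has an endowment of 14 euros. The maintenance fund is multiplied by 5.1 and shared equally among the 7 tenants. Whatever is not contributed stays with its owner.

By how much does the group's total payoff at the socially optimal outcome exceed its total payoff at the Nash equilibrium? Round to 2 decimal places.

Each contributed unit returns 5.1/7 = 0.7286 to its contributor — below 1 — so contributing 0 is dominant for every player. At the Nash equilibrium everyone keeps their 14, and the group total is 7 × 14 = 98.
Each contributed unit returns 5.100 to the group as a whole (0.7286 to each of 7 players), which exceeds 1, so the social optimum is full contribution: group total = 5.100 × 98 = 499.80.
Efficiency loss = 499.80 − 98 = 401.80.

401.80 euros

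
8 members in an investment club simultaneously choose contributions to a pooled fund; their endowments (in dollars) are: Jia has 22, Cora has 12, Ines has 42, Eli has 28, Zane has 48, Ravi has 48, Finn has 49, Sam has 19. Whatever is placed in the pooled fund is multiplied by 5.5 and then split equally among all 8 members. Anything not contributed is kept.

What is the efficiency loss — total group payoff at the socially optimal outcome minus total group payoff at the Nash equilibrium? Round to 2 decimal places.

The private return per contributed unit is 5.5/8 = 0.6875 < 1 for every player regardless of endowment, so the Nash equilibrium is zero contribution and the group total is Σ E_j = 22 + 12 + 42 + 28 + 48 + 48 + 49 + 19 = 268.
Each contributed unit returns 5.500 to the group, so the social optimum is full contribution by everyone: group total = 5.500 × 268 = 1474.00.
Efficiency loss = (5.500 − 1) × 268 = 1206.00.

1206.00 dollars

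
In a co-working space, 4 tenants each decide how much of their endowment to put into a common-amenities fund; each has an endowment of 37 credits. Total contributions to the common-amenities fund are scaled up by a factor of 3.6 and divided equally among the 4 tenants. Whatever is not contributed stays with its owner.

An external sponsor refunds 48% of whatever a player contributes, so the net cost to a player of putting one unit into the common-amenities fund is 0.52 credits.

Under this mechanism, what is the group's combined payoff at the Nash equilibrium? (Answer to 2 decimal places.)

603.84 credits

Under the mechanism each unit contributed yields (3.6/4) / 0.52 = 1.7308 back to its contributor per unit of net cost, which exceeds 1, making full contribution the dominant choice for everyone.
At the Nash equilibrium everyone contributes 37. Group total payoff = 4 × (37 × 0.48 + 3.6 × 37) = 603.84.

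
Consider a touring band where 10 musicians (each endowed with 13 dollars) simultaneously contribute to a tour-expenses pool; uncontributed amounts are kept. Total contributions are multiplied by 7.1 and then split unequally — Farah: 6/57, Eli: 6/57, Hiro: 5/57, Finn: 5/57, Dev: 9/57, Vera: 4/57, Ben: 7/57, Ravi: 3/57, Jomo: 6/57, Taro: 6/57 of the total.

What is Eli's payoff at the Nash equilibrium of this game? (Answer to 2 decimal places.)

Player j's private return per contributed unit is 7.1 × (j's share). Contributing is weakly dominant for j when that share is at least 1/7.1 = 0.1408, and contributing 0 is dominant otherwise.
Dev alone (share 9/57) is above the threshold, contributing 13; the remaining 9 contribute 0. Total contributed: 13.
Eli keeps 13 and receives 7.1 × 13 × 6/57 = 9.72 from the tour-expenses pool, for a payoff of 22.72.

22.72 dollars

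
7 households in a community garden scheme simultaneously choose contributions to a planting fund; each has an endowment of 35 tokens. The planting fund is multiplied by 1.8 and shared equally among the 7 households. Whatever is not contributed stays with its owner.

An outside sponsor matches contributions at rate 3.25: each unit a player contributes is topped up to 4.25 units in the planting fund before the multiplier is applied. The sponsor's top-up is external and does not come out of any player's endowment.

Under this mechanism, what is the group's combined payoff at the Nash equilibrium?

The effective private return per unit is now 1.8 × 4.25 / 7 = 1.0929 > 1, so every player's dominant strategy flips to full contribution.
At the Nash equilibrium everyone contributes 35. Group total payoff = 1.8 × 4.25 × 245 = 1874.25.

1874.25 tokens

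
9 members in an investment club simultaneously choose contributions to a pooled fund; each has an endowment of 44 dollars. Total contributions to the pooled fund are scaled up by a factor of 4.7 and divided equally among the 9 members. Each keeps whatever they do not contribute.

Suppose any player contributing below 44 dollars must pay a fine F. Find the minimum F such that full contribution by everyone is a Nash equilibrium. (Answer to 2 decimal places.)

21.02 dollars

Given the others contribute fully, the best deviation is to contribute 0 (any partial contribution still incurs the fine and gives up units whose private return 0.5222 is below 1).
Deviating from 44 to 0 saves 44 dollars but forfeits the deviator's share of the drop in the pooled fund: 4.7/9 × 44 = 22.98.
So the deviation gain is 44 − 22.98 = 21.02, and the fine must be at least 21.02 dollars to wipe it out.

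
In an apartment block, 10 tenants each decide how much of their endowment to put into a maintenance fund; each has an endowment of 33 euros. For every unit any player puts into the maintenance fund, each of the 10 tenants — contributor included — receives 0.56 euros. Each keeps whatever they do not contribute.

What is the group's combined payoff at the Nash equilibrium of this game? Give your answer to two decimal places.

330.00 euros

The private return per contributed unit is 0.56 < 1, so contributing 0 is dominant for every player. At the Nash equilibrium everyone keeps their 33, and the group total is 10 × 33 = 330.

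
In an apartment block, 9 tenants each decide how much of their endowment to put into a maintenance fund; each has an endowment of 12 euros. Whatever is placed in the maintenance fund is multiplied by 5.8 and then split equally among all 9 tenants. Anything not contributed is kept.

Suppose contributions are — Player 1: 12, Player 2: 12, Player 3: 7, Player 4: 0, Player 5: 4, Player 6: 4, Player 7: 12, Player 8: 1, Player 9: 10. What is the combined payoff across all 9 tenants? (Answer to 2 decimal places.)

405.60 euros

Total contributed: 12 + 12 + 7 + 0 + 4 + 4 + 12 + 1 + 10 = 62; total kept: 9 × 12 − 62 = 46.
The maintenance fund pays out 5.8 × 62 = 359.60 in aggregate.
Group total = 46 + 359.60 = 405.60.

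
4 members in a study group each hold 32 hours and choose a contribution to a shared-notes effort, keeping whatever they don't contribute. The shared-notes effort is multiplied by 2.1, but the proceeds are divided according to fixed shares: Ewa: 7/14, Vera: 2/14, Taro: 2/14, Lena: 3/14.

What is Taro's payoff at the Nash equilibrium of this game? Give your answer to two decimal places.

Each unit j contributes comes back to j as 2.1 × (j's share), so j prefers to contribute only if that share exceeds 1/2.1 = 0.4762; otherwise keeping the unit dominates.
Only Ewa (7/14) clears that bar, contributing 32; the remaining 3 contribute 0. Total contributed: 32.
Taro keeps 32 and receives 2.1 × 32 × 2/14 = 9.60 from the shared-notes effort, for a payoff of 41.60.

41.60 hours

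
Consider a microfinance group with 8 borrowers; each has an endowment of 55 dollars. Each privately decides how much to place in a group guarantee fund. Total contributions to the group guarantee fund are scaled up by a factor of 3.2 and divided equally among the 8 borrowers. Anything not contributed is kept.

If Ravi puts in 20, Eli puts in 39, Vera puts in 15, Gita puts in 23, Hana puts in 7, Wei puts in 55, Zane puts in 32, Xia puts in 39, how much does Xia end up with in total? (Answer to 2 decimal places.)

108.00 dollars

Total contributed: 20 + 39 + 15 + 23 + 7 + 55 + 32 + 39 = 230.
Each receives 3.2 × 230 / 8 = 92.00 from the group guarantee fund.
Xia keeps 55 − 39 = 16, so Xia's payoff is 16 + 92.00 = 108.00.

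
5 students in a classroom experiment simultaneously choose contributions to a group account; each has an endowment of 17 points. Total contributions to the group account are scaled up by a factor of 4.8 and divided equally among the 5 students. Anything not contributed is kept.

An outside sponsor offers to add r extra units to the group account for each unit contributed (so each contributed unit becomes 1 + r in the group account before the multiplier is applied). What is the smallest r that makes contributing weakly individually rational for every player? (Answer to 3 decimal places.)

With matching at rate r, one contributed unit becomes (1 + r) in the group account and returns 4.8 × (1 + r) / 5 to the contributor.
Setting this equal to 1: 1 + r = 5/4.8 = 1.0417.
So the minimum matching rate is r = 1.0417 − 1 = 0.042.

0.042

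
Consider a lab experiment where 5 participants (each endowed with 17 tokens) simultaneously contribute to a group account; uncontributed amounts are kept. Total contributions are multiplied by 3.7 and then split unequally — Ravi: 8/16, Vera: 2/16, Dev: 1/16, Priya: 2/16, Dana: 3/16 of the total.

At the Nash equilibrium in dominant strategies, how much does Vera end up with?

24.86 tokens

A player with share s gets back 3.7·s per unit contributed, so full contribution is dominant for anyone with s > 1/3.7 = 0.2703 and zero contribution is dominant for anyone below.
Only Ravi (8/16) clears that bar, contributing 17; the remaining 4 contribute 0. Total contributed: 17.
Vera keeps 17 and receives 3.7 × 17 × 2/16 = 7.86 from the group account, for a payoff of 24.86.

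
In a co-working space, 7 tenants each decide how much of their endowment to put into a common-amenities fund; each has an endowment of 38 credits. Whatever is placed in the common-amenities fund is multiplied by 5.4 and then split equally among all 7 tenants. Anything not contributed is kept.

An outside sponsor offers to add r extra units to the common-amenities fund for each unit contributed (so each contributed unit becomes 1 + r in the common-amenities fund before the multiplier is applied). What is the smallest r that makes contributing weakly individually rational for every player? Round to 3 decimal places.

With matching at rate r, one contributed unit becomes (1 + r) in the common-amenities fund and returns 5.4 × (1 + r) / 7 to the contributor.
Setting this equal to 1: 1 + r = 7/5.4 = 1.2963.
So the minimum matching rate is r = 1.2963 − 1 = 0.296.

0.296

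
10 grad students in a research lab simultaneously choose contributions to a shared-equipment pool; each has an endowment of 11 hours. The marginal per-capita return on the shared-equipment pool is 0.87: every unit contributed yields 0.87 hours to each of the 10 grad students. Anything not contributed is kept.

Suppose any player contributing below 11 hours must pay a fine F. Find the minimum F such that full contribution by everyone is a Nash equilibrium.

Given the others contribute fully, the best deviation is to contribute 0 (any partial contribution still incurs the fine and gives up units whose private return 0.87 is below 1).
Deviating from 11 to 0 saves 11 hours but forfeits the deviator's share of the drop in the shared-equipment pool: 0.87 × 11 = 9.57.
So the deviation gain is 11 − 9.57 = 1.43, and the fine must be at least 1.43 hours to wipe it out.

1.43 hours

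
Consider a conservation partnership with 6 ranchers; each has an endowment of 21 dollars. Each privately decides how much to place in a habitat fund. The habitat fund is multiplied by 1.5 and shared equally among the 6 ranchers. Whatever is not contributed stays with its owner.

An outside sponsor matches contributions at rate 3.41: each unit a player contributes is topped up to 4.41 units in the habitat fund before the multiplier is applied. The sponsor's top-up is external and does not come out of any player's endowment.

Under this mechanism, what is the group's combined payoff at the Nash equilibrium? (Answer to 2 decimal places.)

Under the mechanism each unit contributed yields 1.5 × 4.41 / 6 = 1.1025 back to its contributor per unit of net cost, which exceeds 1, making full contribution the dominant choice for everyone.
At the Nash equilibrium everyone contributes 21. Group total payoff = 1.5 × 4.41 × 126 = 833.49.

833.49 dollars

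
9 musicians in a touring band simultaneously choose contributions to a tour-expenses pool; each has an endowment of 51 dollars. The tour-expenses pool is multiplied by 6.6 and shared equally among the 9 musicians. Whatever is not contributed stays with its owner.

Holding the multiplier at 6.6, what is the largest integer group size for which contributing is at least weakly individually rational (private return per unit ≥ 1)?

6

Private return per unit is 6.6/(group size), which is ≥ 1 whenever the group size is ≤ 6.6.
The largest such integer is 6.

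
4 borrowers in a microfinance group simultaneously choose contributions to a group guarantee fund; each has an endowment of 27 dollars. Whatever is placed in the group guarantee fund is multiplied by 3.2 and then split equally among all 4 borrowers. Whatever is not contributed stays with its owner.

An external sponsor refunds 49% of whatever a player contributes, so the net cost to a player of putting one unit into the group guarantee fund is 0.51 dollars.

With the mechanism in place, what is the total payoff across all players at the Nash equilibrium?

With the mechanism, a contributed unit returns (3.2/4) / 0.51 = 1.5686 per unit of net cost to the contributor — now above 1 — so contributing fully is weakly dominant for every player.
So the Nash equilibrium is full contribution by all 4; the group earns 4 × (27 × 0.49 + 3.2 × 27) = 398.52.

398.52 dollars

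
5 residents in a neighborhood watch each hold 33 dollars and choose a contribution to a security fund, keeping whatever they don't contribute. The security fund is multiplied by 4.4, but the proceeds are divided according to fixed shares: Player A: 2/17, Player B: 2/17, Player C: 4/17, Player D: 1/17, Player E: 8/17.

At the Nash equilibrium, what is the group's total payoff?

389.40 dollars

Player j's private return per contributed unit is 4.4 × (j's share). Contributing is weakly dominant for j when that share is at least 1/4.4 = 0.2273, and contributing 0 is dominant otherwise.
Player C and Player E clear that bar, contributing 33 each; the remaining 3 contribute 0. Total contributed: 66.
The security fund pays out 4.4 × 66 = 290.40 in total (split across the unequal shares, but the aggregate is all that matters for the group sum).
The 3 free-riders keep 33 each, adding 99. Group total = 99 + 290.40 = 389.40.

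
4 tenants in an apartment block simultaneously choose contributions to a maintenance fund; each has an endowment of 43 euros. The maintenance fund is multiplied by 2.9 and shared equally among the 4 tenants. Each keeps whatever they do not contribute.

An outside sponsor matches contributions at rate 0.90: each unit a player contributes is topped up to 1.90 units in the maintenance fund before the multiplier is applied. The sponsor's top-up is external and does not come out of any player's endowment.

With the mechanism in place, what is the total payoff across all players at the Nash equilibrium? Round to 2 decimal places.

947.72 euros

Under the mechanism each unit contributed yields 2.9 × 1.90 / 4 = 1.3775 back to its contributor per unit of net cost, which exceeds 1, making full contribution the dominant choice for everyone.
So the Nash equilibrium is full contribution by all 4; the group earns 2.9 × 1.90 × 172 = 947.72.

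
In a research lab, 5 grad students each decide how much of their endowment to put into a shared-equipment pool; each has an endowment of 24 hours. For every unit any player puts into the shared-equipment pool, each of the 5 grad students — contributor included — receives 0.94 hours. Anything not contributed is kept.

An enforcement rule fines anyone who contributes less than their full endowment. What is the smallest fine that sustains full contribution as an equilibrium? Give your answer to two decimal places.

Given the others contribute fully, the best deviation is to contribute 0 (any partial contribution still incurs the fine and gives up units whose private return 0.94 is below 1).
Deviating from 24 to 0 saves 24 hours but forfeits the deviator's share of the drop in the shared-equipment pool: 0.94 × 24 = 22.56.
So the deviation gain is 24 − 22.56 = 1.44, and the fine must be at least 1.44 hours to wipe it out.

1.44 hours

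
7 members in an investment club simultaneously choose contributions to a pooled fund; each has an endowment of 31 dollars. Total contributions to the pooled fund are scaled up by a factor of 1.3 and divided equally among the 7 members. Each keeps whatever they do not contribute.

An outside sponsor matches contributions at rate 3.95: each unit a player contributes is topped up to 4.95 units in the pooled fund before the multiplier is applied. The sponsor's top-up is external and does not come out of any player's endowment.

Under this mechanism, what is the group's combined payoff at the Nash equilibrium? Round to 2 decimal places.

The effective private return is 1.3 × 4.95 / 7 = 0.9193, which is still under 1, so the mechanism doesn't change anyone's dominant strategy: zero contribution.
At the Nash equilibrium no one contributes; group total payoff = 7 × 31 = 217.

217.00 dollars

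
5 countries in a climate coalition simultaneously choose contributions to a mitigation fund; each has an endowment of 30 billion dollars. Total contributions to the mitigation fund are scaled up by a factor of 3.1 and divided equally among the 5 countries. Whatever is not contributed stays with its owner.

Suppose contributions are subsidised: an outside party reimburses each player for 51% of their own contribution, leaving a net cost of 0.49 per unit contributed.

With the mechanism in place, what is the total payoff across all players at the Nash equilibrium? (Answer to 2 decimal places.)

541.50 billion dollars

The effective private return per unit is now (3.1/5) / 0.49 = 1.2653 > 1, so every player's dominant strategy flips to full contribution.
So the Nash equilibrium is full contribution by all 5; the group earns 5 × (30 × 0.51 + 3.1 × 30) = 541.50.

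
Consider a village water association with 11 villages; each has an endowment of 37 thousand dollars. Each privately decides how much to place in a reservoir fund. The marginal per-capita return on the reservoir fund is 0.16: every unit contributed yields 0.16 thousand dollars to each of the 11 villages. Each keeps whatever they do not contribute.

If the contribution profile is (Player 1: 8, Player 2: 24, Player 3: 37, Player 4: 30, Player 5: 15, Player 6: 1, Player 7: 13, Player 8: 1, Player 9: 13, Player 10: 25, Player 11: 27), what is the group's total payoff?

Total contributed: 8 + 24 + 37 + 30 + 15 + 1 + 13 + 1 + 13 + 25 + 27 = 194; total kept: 11 × 37 − 194 = 213.
The reservoir fund pays out 0.16 × 11 × 194 = 341.44 in aggregate.
Group total = 213 + 341.44 = 554.44.

554.44 thousand dollars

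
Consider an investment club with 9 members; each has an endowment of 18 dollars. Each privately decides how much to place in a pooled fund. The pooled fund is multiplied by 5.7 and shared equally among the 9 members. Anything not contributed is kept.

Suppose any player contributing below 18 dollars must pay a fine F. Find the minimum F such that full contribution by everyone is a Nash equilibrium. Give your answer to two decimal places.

6.60 dollars

Given the others contribute fully, the best deviation is to contribute 0 (any partial contribution still incurs the fine and gives up units whose private return 0.6333 is below 1).
Deviating from 18 to 0 saves 18 dollars but forfeits the deviator's share of the drop in the pooled fund: 5.7/9 × 18 = 11.40.
So the deviation gain is 18 − 11.40 = 6.60, and the fine must be at least 6.60 dollars to wipe it out.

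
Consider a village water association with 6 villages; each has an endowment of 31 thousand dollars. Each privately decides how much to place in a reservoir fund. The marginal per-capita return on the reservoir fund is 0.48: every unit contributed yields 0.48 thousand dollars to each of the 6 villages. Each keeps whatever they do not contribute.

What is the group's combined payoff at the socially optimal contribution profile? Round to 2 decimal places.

535.68 thousand dollars

Each contributed unit returns 2.880 to the group as a whole (0.48 to each of 6 players), which exceeds 1, so the social optimum is full contribution: group total = 2.880 × 186 = 535.68.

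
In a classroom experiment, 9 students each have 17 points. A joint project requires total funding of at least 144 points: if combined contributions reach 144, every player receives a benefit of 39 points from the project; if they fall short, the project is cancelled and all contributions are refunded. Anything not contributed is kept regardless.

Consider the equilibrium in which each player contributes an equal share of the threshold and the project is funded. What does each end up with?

40 points

Equal share of the threshold: 144/9 = 16.
At this profile no one gains by cutting their contribution: any cut drops the total below 144, the project is cancelled, contributions are refunded, and the deviator ends with 17, which is less than 17 − 16 + 39 = 40. Contributing more than 16 just wastes the excess. So contributing exactly 16 is a best response.
Each player's payoff: 17 − 16 + 39 = 40.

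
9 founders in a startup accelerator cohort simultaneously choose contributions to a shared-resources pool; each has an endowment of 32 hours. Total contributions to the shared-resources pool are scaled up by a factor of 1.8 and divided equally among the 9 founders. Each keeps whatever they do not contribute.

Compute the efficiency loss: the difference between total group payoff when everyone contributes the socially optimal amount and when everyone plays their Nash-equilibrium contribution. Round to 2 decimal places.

230.40 hours

Each contributed unit returns 1.8/9 = 0.2000 to its contributor — below 1 — so contributing 0 is dominant for every player. At the Nash equilibrium everyone keeps their 32, and the group total is 9 × 32 = 288.
Each contributed unit returns 1.800 to the group as a whole (0.2000 to each of 9 players), which exceeds 1, so the social optimum is full contribution: group total = 1.800 × 288 = 518.40.
Efficiency loss = 518.40 − 288 = 230.40.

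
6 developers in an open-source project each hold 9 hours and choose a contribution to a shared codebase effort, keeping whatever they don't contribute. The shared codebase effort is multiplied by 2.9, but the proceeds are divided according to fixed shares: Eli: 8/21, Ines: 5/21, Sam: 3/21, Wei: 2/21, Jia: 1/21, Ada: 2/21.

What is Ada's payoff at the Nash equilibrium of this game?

11.49 hours

Each unit j contributes comes back to j as 2.9 × (j's share), so j prefers to contribute only if that share exceeds 1/2.9 = 0.3448; otherwise keeping the unit dominates.
Eli alone (share 8/21) is above the threshold, contributing 9; the remaining 5 contribute 0. Total contributed: 9.
Ada keeps 9 and receives 2.9 × 9 × 2/21 = 2.49 from the shared codebase effort, for a payoff of 11.49.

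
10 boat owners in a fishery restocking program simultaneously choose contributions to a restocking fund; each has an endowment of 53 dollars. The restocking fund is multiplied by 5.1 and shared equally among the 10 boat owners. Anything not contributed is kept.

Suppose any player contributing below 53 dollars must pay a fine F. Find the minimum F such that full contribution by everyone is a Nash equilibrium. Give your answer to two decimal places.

Given the others contribute fully, the best deviation is to contribute 0 (any partial contribution still incurs the fine and gives up units whose private return 0.5100 is below 1).
Deviating from 53 to 0 saves 53 dollars but forfeits the deviator's share of the drop in the restocking fund: 5.1/10 × 53 = 27.03.
So the deviation gain is 53 − 27.03 = 25.97, and the fine must be at least 25.97 dollars to wipe it out.

25.97 dollars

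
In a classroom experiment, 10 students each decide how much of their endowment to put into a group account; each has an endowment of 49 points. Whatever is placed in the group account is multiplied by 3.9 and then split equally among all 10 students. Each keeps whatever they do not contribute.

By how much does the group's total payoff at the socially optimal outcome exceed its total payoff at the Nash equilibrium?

1421.00 points

Each contributed unit returns 3.9/10 = 0.3900 to its contributor — below 1 — so contributing 0 is dominant for every player. At the Nash equilibrium everyone keeps their 49, and the group total is 10 × 49 = 490.
Each contributed unit returns 3.900 to the group as a whole (0.3900 to each of 10 players), which exceeds 1, so the social optimum is full contribution: group total = 3.900 × 490 = 1911.00.
Efficiency loss = 1911.00 − 490 = 1421.00.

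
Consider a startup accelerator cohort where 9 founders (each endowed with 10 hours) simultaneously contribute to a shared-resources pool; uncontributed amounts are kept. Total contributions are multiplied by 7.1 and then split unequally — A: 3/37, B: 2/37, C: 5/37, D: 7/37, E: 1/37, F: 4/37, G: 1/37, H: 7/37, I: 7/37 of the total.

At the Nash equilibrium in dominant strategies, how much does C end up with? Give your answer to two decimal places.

38.78 hours

For player j, contributing a unit is worthwhile iff 7.1 × (j's share) ≥ 1, i.e. iff j's share is at least 0.1408.
The shares above 0.1408 belong to D, H and I, contributing 10 each; the remaining 6 contribute 0. Total contributed: 30.
C keeps 10 and receives 7.1 × 30 × 5/37 = 28.78 from the shared-resources pool, for a payoff of 38.78.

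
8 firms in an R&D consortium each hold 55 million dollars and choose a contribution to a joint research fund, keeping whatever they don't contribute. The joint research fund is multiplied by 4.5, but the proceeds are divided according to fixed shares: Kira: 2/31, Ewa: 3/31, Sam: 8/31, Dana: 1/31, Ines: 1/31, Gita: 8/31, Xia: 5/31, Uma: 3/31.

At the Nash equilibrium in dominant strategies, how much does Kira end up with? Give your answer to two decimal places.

For player j, contributing a unit is worthwhile iff 4.5 × (j's share) ≥ 1, i.e. iff j's share is at least 0.2222.
Sam and Gita clear that bar, contributing 55 each; the remaining 6 contribute 0. Total contributed: 110.
Kira keeps 55 and receives 4.5 × 110 × 2/31 = 31.94 from the joint research fund, for a payoff of 86.94.

86.94 million dollars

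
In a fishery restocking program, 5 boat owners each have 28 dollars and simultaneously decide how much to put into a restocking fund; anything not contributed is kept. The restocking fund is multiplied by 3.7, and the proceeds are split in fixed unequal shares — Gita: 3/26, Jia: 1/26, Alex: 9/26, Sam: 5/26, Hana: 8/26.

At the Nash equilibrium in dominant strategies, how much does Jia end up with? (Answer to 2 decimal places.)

35.97 dollars

Each unit j contributes comes back to j as 3.7 × (j's share), so j prefers to contribute only if that share exceeds 1/3.7 = 0.2703; otherwise keeping the unit dominates.
Alex and Hana clear that bar, contributing 28 each; the remaining 3 contribute 0. Total contributed: 56.
Jia keeps 28 and receives 3.7 × 56 × 1/26 = 7.97 from the restocking fund, for a payoff of 35.97.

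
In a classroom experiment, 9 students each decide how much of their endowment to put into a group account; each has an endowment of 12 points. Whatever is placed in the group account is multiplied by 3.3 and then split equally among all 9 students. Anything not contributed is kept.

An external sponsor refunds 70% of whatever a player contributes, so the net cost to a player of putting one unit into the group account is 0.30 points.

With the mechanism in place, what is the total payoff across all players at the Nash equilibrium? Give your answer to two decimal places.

432.00 points

With the mechanism, a contributed unit returns (3.3/9) / 0.30 = 1.2222 per unit of net cost to the contributor — now above 1 — so contributing fully is weakly dominant for every player.
So the Nash equilibrium is full contribution by all 9; the group earns 9 × (12 × 0.70 + 3.3 × 12) = 432.00.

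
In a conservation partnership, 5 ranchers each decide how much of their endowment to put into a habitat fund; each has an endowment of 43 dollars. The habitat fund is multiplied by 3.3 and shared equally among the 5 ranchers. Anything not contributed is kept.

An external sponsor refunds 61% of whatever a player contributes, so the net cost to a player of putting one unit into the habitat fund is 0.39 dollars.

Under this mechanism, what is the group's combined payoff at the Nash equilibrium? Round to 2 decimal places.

840.65 dollars

The effective private return per unit is now (3.3/5) / 0.39 = 1.6923 > 1, so every player's dominant strategy flips to full contribution.
At the Nash equilibrium everyone contributes 43. Group total payoff = 5 × (43 × 0.61 + 3.3 × 43) = 840.65.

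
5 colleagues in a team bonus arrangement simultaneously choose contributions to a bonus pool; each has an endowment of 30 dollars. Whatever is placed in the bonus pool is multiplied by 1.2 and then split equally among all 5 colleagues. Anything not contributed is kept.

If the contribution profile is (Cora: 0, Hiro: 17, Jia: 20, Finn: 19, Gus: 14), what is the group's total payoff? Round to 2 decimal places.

Total contributed: 0 + 17 + 20 + 19 + 14 = 70; total kept: 5 × 30 − 70 = 80.
The bonus pool pays out 1.2 × 70 = 84.00 in aggregate.
Group total = 80 + 84.00 = 164.00.

164.00 dollars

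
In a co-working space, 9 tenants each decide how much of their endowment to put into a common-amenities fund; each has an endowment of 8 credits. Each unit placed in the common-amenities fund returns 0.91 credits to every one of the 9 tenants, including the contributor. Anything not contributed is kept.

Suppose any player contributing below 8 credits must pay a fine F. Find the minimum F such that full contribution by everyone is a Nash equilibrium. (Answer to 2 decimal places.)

Given the others contribute fully, the best deviation is to contribute 0 (any partial contribution still incurs the fine and gives up units whose private return 0.91 is below 1).
Deviating from 8 to 0 saves 8 credits but forfeits the deviator's share of the drop in the common-amenities fund: 0.91 × 8 = 7.28.
So the deviation gain is 8 − 7.28 = 0.72, and the fine must be at least 0.72 credits to wipe it out.

0.72 credits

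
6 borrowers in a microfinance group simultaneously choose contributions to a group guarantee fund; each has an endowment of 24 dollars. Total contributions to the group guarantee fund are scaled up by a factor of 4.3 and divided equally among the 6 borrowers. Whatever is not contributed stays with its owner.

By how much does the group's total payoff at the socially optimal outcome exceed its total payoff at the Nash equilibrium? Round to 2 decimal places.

475.20 dollars

Each contributed unit returns 4.3/6 = 0.7167 to its contributor — below 1 — so contributing 0 is dominant for every player. At the Nash equilibrium everyone keeps their 24, and the group total is 6 × 24 = 144.
Each contributed unit returns 4.300 to the group as a whole (0.7167 to each of 6 players), which exceeds 1, so the social optimum is full contribution: group total = 4.300 × 144 = 619.20.
Efficiency loss = 619.20 − 144 = 475.20.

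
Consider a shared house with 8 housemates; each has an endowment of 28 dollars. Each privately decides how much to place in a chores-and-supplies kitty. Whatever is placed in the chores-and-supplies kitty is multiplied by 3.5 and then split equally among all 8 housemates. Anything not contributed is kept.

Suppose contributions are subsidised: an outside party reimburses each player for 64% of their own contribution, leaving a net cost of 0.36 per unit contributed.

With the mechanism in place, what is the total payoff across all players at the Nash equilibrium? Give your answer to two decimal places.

The effective private return per unit is now (3.5/8) / 0.36 = 1.2153 > 1, so every player's dominant strategy flips to full contribution.
So the Nash equilibrium is full contribution by all 8; the group earns 8 × (28 × 0.64 + 3.5 × 28) = 927.36.

927.36 dollars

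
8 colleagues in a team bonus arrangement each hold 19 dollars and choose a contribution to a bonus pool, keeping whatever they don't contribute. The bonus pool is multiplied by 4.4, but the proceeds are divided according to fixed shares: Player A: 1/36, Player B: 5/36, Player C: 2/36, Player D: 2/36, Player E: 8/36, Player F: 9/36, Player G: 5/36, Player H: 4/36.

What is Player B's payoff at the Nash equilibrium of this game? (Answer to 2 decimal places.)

A player with share s gets back 4.4·s per unit contributed, so full contribution is dominant for anyone with s > 1/4.4 = 0.2273 and zero contribution is dominant for anyone below.
The only share above 0.2273 is Player F's 9/36, contributing 19; the remaining 7 contribute 0. Total contributed: 19.
Player B keeps 19 and receives 4.4 × 19 × 5/36 = 11.61 from the bonus pool, for a payoff of 30.61.

30.61 dollars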